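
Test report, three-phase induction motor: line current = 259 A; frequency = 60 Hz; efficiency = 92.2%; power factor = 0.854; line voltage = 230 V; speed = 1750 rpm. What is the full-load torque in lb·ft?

P_in = √3·V·I·cosφ = 1.732 × 230 × 259 × 0.854 = 88112 W
P_out = η·P_in = 0.922 × 88112 = 81239 W
n = 1750 rpm
ω = 2π×1750/60 = 183.3 rad/s
τ = P_out/ω = 81239/183.3 = 443.2 N·m
In lb·ft: 443.2/1.356 = 327 lb·ft

327 lb·ft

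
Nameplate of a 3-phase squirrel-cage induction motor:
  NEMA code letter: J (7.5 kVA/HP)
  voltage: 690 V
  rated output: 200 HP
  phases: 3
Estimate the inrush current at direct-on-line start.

S_LR = 7.5 × 200 = 1500 kVA
I_LR = S_LR/(√3·V_L) = 1500000/(1.732×690) = 1260 A

1260 A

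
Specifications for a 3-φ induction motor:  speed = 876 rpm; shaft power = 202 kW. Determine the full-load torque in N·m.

ω = 2π × 876/60 = 91.73 rad/s
τ = P/ω = 202000/91.73 = 2200 N·m

2200 N·m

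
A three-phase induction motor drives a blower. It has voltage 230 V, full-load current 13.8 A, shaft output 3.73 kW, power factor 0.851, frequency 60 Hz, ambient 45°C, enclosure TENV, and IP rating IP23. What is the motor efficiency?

79.7 %

P_out = 3.73 kW = 3730 W
P_in = √3·V_L·I_L·cosφ = 1.732 × 230 × 13.8 × 0.851 = 4678 W
η = P_out / P_in = 3730 / 4678 = 0.797 = 79.7%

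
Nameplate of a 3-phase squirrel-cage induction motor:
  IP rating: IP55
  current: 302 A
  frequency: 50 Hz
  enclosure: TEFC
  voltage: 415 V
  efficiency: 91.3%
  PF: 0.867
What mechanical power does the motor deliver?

172 kW

P_in = √3·V·I·cosφ = 1.732 × 415 × 302 × 0.867 = 188201 W
P_out = η·P_in = 0.913 × 188201 = 171828 W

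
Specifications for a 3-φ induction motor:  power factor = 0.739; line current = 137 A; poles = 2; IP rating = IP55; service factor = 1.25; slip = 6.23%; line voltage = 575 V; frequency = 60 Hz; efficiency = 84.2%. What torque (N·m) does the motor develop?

P_in = √3·V·I·cosφ = 1.732 × 575 × 137 × 0.739 = 100828 W
P_out = η·P_in = 0.842 × 100828 = 84897 W
n_s = 120×60/2 = 3600 rpm; n = 3600×(1−0.0623) = 3376 rpm
ω = 2π×3376/60 = 353.5 rad/s
τ = P_out/ω = 84897/353.5 = 240 N·m

240 N·m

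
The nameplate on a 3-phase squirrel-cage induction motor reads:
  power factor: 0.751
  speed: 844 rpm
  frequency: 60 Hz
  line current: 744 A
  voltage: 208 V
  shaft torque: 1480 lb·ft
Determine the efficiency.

88.1 %

τ = 1480 lb·ft × 1.356 = 2007 N·m
ω = 2π × 844/60 = 88.38 rad/s; P_out = τω = 2007 × 88.38 = 177379 W
P_in = √3·V_L·I_L·cosφ = 1.732 × 208 × 744 × 0.751 = 201291 W
η = P_out / P_in = 177379 / 201291 = 0.881 = 88.1%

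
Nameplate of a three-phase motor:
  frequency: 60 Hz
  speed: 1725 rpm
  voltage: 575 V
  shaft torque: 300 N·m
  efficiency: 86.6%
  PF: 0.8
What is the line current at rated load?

78.5 A

ω = 2π×1725/60 = 180.6 rad/s; P_out = τω = 300 × 180.6 = 54180 W
P_in = P_out / η = 54180 / 0.866 = 62564 W
I_L = P_in / (√3·V_L·cosφ) = 62564 / (1.732 × 575 × 0.8) = 78.5 A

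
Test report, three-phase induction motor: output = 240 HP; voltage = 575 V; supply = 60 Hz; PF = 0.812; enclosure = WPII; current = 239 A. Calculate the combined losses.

P_in = √3·V·I·cosφ = 1.732×575×239×0.812 = 193272 W
P_out = 240×746 = 179040 W
Losses = P_in − P_out = 193272 − 179040 = 14232 W

14.2 kW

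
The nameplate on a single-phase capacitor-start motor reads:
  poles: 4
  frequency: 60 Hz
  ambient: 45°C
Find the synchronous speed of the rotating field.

n_s = 120f/p = 120×60/4 = 1800 rpm

1800 rpm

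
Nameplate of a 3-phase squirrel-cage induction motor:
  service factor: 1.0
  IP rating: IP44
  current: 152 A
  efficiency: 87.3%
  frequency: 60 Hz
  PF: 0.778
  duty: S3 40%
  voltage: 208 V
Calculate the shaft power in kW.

P_in = √3·V·I·cosφ = 1.732 × 208 × 152 × 0.778 = 42602 W
P_out = η·P_in = 0.873 × 42602 = 37192 W

37.2 kW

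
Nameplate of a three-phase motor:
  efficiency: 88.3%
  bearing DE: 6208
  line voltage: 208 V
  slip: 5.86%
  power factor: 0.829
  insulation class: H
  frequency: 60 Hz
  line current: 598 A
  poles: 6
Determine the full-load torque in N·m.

P_in = √3·V·I·cosφ = 1.732 × 208 × 598 × 0.829 = 178594 W
P_out = η·P_in = 0.883 × 178594 = 157699 W
n_s = 120×60/6 = 1200 rpm; n = 1200×(1−0.0586) = 1130 rpm
ω = 2π×1130/60 = 118.3 rad/s
τ = P_out/ω = 157699/118.3 = 1330 N·m

1330 N·m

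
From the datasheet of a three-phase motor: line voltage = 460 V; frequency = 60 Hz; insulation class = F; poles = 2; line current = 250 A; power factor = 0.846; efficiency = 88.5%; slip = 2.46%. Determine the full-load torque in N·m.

406 N·m

P_in = √3·V·I·cosφ = 1.732 × 460 × 250 × 0.846 = 168506 W
P_out = η·P_in = 0.885 × 168506 = 149128 W
n_s = 120×60/2 = 3600 rpm; n = 3600×(1−0.0246) = 3511 rpm
ω = 2π×3511/60 = 367.7 rad/s
τ = P_out/ω = 149128/367.7 = 406 N·m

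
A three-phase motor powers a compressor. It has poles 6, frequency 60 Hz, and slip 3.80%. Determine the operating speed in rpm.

1154 rpm

n_s = 120f/p = 120×60/6 = 1200 rpm
n = n_s(1 − s) = 1200 × (1 − 0.038) = 1154 rpm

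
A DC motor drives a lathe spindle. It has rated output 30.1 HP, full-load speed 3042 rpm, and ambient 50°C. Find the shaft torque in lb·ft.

52 lb·ft

P_out = 30.1 × 746 = 22455 W
ω = 2π × 3042/60 = 318.6 rad/s
τ = P_out/ω = 22455/318.6 = 70.48 N·m
In lb·ft: 70.48/1.356 = 52 lb·ft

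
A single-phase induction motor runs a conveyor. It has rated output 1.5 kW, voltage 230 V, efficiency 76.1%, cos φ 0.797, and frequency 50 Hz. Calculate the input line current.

P_out = 1.5 kW = 1500 W
P_in = P_out / η = 1500 / 0.761 = 1971 W
I = P_in / (V·cosφ) = 1971 / (230 × 0.797) = 10.8 A

10.8 A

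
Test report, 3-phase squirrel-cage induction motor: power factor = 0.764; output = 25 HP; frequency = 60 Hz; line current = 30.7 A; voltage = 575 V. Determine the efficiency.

79.8 %

P_out = 25 × 746 = 18650 W
P_in = √3·V_L·I_L·cosφ = 1.732 × 575 × 30.7 × 0.764 = 23359 W
η = P_out / P_in = 18650 / 23359 = 0.798 = 79.8%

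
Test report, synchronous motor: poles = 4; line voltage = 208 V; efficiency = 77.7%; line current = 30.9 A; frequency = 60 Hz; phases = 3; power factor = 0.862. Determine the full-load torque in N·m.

P_in = √3·V·I·cosφ = 1.732 × 208 × 30.9 × 0.862 = 9596 W
P_out = η·P_in = 0.777 × 9596 = 7456 W
n = n_s = 120×60/4 = 1800 rpm (synchronous)
ω = 2π×1800/60 = 188.5 rad/s
τ = P_out/ω = 7456/188.5 = 39.6 N·m

39.6 N·m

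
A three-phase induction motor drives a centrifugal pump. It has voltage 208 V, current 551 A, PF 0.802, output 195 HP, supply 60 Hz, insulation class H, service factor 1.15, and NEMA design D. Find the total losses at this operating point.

13.7 kW

P_in = √3·V·I·cosφ = 1.732×208×551×0.802 = 159198 W
P_out = 195×746 = 145470 W
Losses = P_in − P_out = 159198 − 145470 = 13728 W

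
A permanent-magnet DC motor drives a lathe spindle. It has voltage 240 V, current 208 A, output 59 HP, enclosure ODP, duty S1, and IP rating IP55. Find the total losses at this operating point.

P_in = V·I = 240×208 = 49920 W
P_out = 59×746 = 44014 W
Losses = P_in − P_out = 49920 − 44014 = 5906 W

5.91 kW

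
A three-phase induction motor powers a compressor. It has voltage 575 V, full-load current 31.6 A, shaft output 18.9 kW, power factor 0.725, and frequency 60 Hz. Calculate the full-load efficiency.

P_out = 18.9 kW = 18900 W
P_in = √3·V_L·I_L·cosφ = 1.732 × 575 × 31.6 × 0.725 = 22816 W
η = P_out / P_in = 18900 / 22816 = 0.828 = 82.8%

82.8 %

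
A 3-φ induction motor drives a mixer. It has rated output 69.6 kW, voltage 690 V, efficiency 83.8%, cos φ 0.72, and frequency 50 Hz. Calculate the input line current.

96.5 A

P_out = 69.6 kW = 69600 W
P_in = P_out / η = 69600 / 0.838 = 83055 W
I_L = P_in / (√3·V_L·cosφ) = 83055 / (1.732 × 690 × 0.72) = 96.5 A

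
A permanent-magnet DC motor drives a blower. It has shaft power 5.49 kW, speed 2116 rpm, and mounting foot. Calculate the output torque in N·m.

24.8 N·m

ω = 2π × 2116/60 = 221.6 rad/s
τ = P/ω = 5490/221.6 = 24.8 N·m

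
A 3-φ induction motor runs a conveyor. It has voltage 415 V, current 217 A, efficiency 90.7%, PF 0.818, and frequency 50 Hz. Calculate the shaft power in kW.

P_in = √3·V·I·cosφ = 1.732 × 415 × 217 × 0.818 = 127588 W
P_out = η·P_in = 0.907 × 127588 = 115722 W

116 kW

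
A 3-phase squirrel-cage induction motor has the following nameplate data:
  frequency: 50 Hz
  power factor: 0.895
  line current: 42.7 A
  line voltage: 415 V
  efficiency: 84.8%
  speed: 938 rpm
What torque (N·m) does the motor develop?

P_in = √3·V·I·cosφ = 1.732 × 415 × 42.7 × 0.895 = 27469 W
P_out = η·P_in = 0.848 × 27469 = 23294 W
n = 938 rpm
ω = 2π×938/60 = 98.23 rad/s
τ = P_out/ω = 23294/98.23 = 237 N·m

237 N·m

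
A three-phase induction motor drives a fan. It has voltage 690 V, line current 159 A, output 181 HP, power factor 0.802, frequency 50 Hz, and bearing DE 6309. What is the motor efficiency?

P_out = 181 × 746 = 135026 W
P_in = √3·V_L·I_L·cosφ = 1.732 × 690 × 159 × 0.802 = 152394 W
η = P_out / P_in = 135026 / 152394 = 0.886 = 88.6%

88.6 %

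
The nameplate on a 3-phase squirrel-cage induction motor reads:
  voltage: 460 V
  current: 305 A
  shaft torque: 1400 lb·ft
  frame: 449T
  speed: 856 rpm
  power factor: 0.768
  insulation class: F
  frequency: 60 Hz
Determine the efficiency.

91.2 %

τ = 1400 lb·ft × 1.356 = 1898 N·m
ω = 2π × 856/60 = 89.64 rad/s; P_out = τω = 1898 × 89.64 = 170137 W
P_in = √3·V_L·I_L·cosφ = 1.732 × 460 × 305 × 0.768 = 186624 W
η = P_out / P_in = 170137 / 186624 = 0.912 = 91.2%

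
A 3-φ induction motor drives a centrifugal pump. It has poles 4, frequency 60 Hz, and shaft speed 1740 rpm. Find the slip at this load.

n_s = 120f/p = 120×60/4 = 1800 rpm
s = (n_s − n)/n_s = (1800 − 1740)/1800 = 0.0333

3.33 %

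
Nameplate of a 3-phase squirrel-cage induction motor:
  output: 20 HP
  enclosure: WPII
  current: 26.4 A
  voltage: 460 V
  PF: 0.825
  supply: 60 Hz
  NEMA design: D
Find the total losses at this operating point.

2.43 kW

P_in = √3·V·I·cosφ = 1.732×460×26.4×0.825 = 17353 W
P_out = 20×746 = 14920 W
Losses = P_in − P_out = 17353 − 14920 = 2433 W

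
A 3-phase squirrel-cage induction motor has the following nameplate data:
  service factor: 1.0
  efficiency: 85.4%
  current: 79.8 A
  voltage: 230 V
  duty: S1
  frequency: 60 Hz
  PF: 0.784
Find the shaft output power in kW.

21.3 kW

P_in = √3·V·I·cosφ = 1.732 × 230 × 79.8 × 0.784 = 24923 W
P_out = η·P_in = 0.854 × 24923 = 21284 W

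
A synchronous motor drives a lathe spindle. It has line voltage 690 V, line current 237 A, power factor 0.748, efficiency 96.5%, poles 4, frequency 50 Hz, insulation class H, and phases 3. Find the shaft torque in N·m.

1300 N·m

P_in = √3·V·I·cosφ = 1.732 × 690 × 237 × 0.748 = 211859 W
P_out = η·P_in = 0.965 × 211859 = 204444 W
n = n_s = 120×50/4 = 1500 rpm (synchronous)
ω = 2π×1500/60 = 157.1 rad/s
τ = P_out/ω = 204444/157.1 = 1300 N·m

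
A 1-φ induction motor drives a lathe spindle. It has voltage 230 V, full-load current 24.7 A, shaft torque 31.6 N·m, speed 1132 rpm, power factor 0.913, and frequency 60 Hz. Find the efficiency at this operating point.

ω = 2π × 1132/60 = 118.5 rad/s; P_out = τω = 31.6 × 118.5 = 3745 W
P_in = V·I·cosφ = 230 × 24.7 × 0.913 = 5187 W
η = P_out / P_in = 3745 / 5187 = 0.722 = 72.2%

72.2 %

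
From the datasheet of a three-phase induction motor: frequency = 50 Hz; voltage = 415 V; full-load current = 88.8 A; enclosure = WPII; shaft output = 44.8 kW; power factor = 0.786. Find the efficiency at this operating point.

P_out = 44.8 kW = 44800 W
P_in = √3·V_L·I_L·cosφ = 1.732 × 415 × 88.8 × 0.786 = 50169 W
η = P_out / P_in = 44800 / 50169 = 0.893 = 89.3%

89.3 %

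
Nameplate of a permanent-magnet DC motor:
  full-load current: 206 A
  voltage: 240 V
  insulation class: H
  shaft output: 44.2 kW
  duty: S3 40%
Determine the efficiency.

89.4 %

P_out = 44.2 kW = 44200 W
P_in = V·I = 240 × 206 = 49440 W
η = P_out / P_in = 44200 / 49440 = 0.894 = 89.4%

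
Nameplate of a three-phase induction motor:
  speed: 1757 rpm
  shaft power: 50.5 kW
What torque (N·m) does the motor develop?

274 N·m

ω = 2π × 1757/60 = 184 rad/s
τ = P/ω = 50500/184 = 274 N·m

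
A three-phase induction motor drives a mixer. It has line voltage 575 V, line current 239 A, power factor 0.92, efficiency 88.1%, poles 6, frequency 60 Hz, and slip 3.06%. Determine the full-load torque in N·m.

1580 N·m

P_in = √3·V·I·cosφ = 1.732 × 575 × 239 × 0.92 = 218978 W
P_out = η·P_in = 0.881 × 218978 = 192920 W
n_s = 120×60/6 = 1200 rpm; n = 1200×(1−0.0306) = 1163 rpm
ω = 2π×1163/60 = 121.8 rad/s
τ = P_out/ω = 192920/121.8 = 1580 N·m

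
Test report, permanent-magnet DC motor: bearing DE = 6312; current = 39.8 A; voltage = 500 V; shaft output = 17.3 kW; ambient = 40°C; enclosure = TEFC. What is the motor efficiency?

P_out = 17.3 kW = 17300 W
P_in = V·I = 500 × 39.8 = 19900 W
η = P_out / P_in = 17300 / 19900 = 0.869 = 86.9%

86.9 %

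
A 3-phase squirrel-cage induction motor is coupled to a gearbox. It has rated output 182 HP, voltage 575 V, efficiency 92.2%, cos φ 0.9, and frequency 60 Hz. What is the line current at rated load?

P_out = 182 × 746 = 135772 W
P_in = P_out / η = 135772 / 0.922 = 147258 W
I_L = P_in / (√3·V_L·cosφ) = 147258 / (1.732 × 575 × 0.9) = 164 A

164 A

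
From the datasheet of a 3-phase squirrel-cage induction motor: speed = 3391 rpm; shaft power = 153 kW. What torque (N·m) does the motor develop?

431 N·m

ω = 2π × 3391/60 = 355.1 rad/s
τ = P/ω = 153000/355.1 = 431 N·m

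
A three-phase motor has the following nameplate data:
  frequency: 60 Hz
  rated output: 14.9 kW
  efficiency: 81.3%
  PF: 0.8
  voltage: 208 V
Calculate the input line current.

P_out = 14.9 kW = 14900 W
P_in = P_out / η = 14900 / 0.813 = 18327 W
I_L = P_in / (√3·V_L·cosφ) = 18327 / (1.732 × 208 × 0.8) = 63.6 A

63.6 A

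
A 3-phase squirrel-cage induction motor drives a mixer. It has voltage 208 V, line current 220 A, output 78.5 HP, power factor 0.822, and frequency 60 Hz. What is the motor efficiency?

89.9 %

P_out = 78.5 × 746 = 58561 W
P_in = √3·V_L·I_L·cosφ = 1.732 × 208 × 220 × 0.822 = 65149 W
η = P_out / P_in = 58561 / 65149 = 0.899 = 89.9%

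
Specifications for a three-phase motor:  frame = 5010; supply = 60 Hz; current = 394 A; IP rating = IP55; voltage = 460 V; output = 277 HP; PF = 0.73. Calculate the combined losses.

22500 W

P_in = √3·V·I·cosφ = 1.732×460×394×0.73 = 229153 W
P_out = 277×746 = 206642 W
Losses = P_in − P_out = 229153 − 206642 = 22511 W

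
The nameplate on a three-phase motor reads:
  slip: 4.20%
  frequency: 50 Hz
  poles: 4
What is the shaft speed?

1437 rpm

n_s = 120f/p = 120×50/4 = 1500 rpm
n = n_s(1 − s) = 1500 × (1 − 0.042) = 1437 rpm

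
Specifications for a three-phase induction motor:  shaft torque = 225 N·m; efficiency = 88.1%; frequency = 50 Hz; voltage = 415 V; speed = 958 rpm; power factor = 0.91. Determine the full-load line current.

ω = 2π×958/60 = 100.3 rad/s; P_out = τω = 225 × 100.3 = 22568 W
P_in = P_out / η = 22568 / 0.881 = 25616 W
I_L = P_in / (√3·V_L·cosφ) = 25616 / (1.732 × 415 × 0.91) = 39.2 A

39.2 A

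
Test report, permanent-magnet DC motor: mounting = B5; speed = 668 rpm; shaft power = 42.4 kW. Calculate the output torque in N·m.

606 N·m

ω = 2π × 668/60 = 69.95 rad/s
τ = P/ω = 42400/69.95 = 606 N·m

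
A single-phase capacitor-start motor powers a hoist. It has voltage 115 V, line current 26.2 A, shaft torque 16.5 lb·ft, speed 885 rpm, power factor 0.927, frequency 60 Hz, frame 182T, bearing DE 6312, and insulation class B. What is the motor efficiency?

74.2 %

τ = 16.5 lb·ft × 1.356 = 22.37 N·m
ω = 2π × 885/60 = 92.68 rad/s; P_out = τω = 22.37 × 92.68 = 2073 W
P_in = V·I·cosφ = 115 × 26.2 × 0.927 = 2793 W
η = P_out / P_in = 2073 / 2793 = 0.742 = 74.2%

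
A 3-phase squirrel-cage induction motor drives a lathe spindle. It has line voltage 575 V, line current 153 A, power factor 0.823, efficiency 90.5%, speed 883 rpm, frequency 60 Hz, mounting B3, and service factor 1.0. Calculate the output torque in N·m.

1230 N·m

P_in = √3·V·I·cosφ = 1.732 × 575 × 153 × 0.823 = 125403 W
P_out = η·P_in = 0.905 × 125403 = 113490 W
n = 883 rpm
ω = 2π×883/60 = 92.47 rad/s
τ = P_out/ω = 113490/92.47 = 1230 N·m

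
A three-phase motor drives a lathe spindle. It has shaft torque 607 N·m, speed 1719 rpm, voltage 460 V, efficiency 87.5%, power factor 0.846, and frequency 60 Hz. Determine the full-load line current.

185 A

ω = 2π×1719/60 = 180 rad/s; P_out = τω = 607 × 180 = 109260 W
P_in = P_out / η = 109260 / 0.875 = 124869 W
I_L = P_in / (√3·V_L·cosφ) = 124869 / (1.732 × 460 × 0.846) = 185 A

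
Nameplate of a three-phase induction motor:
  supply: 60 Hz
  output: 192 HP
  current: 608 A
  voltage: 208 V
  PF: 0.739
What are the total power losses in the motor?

18600 W

P_in = √3·V·I·cosφ = 1.732×208×608×0.739 = 161867 W
P_out = 192×746 = 143232 W
Losses = P_in − P_out = 161867 − 143232 = 18635 W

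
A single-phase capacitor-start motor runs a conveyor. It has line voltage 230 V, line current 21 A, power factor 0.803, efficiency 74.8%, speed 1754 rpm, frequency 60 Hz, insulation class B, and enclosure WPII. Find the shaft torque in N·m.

P_in = V·I·cosφ = 230 × 21 × 0.803 = 3878 W
P_out = η·P_in = 0.748 × 3878 = 2901 W
n = 1754 rpm
ω = 2π×1754/60 = 183.7 rad/s
τ = P_out/ω = 2901/183.7 = 15.8 N·m

15.8 N·m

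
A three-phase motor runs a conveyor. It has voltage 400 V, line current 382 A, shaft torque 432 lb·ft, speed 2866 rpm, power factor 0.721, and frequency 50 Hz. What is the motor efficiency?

τ = 432 lb·ft × 1.356 = 585.8 N·m
ω = 2π × 2866/60 = 300.1 rad/s; P_out = τω = 585.8 × 300.1 = 175799 W
P_in = √3·V_L·I_L·cosφ = 1.732 × 400 × 382 × 0.721 = 190812 W
η = P_out / P_in = 175799 / 190812 = 0.921 = 92.1%

92.1 %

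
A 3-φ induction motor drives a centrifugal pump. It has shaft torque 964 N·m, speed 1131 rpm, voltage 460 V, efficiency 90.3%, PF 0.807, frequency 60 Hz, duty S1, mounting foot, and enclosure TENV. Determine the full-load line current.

197 A

ω = 2π×1131/60 = 118.4 rad/s; P_out = τω = 964 × 118.4 = 114138 W
P_in = P_out / η = 114138 / 0.903 = 126399 W
I_L = P_in / (√3·V_L·cosφ) = 126399 / (1.732 × 460 × 0.807) = 197 A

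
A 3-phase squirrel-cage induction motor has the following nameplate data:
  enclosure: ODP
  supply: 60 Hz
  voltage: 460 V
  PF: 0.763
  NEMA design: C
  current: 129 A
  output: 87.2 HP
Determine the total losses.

P_in = √3·V·I·cosφ = 1.732×460×129×0.763 = 78419 W
P_out = 87.2×746 = 65051 W
Losses = P_in − P_out = 78419 − 65051 = 13368 W

13400 W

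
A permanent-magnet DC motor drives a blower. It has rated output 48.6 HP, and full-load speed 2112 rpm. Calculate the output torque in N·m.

P_out = 48.6 × 746 = 36256 W
ω = 2π × 2112/60 = 221.2 rad/s
τ = P_out/ω = 36256/221.2 = 164 N·m

164 N·m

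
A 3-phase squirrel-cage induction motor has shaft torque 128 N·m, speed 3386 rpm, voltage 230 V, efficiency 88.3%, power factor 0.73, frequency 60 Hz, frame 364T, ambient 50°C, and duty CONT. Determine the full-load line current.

177 A

ω = 2π×3386/60 = 354.6 rad/s; P_out = τω = 128 × 354.6 = 45389 W
P_in = P_out / η = 45389 / 0.883 = 51403 W
I_L = P_in / (√3·V_L·cosφ) = 51403 / (1.732 × 230 × 0.73) = 177 A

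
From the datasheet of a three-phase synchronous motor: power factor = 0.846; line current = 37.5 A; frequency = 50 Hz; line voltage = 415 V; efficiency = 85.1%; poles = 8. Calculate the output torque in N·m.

P_in = √3·V·I·cosφ = 1.732 × 415 × 37.5 × 0.846 = 22803 W
P_out = η·P_in = 0.851 × 22803 = 19405 W
n = n_s = 120×50/8 = 750 rpm (synchronous)
ω = 2π×750/60 = 78.54 rad/s
τ = P_out/ω = 19405/78.54 = 247 N·m

247 N·m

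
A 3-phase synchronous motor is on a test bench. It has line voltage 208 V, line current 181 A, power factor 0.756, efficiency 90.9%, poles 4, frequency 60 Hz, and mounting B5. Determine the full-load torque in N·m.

238 N·m

P_in = √3·V·I·cosφ = 1.732 × 208 × 181 × 0.756 = 49296 W
P_out = η·P_in = 0.909 × 49296 = 44810 W
n = n_s = 120×60/4 = 1800 rpm (synchronous)
ω = 2π×1800/60 = 188.5 rad/s
τ = P_out/ω = 44810/188.5 = 238 N·m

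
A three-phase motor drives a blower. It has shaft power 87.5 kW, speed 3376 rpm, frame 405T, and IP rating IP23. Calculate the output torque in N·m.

ω = 2π × 3376/60 = 353.5 rad/s
τ = P/ω = 87500/353.5 = 248 N·m

248 N·m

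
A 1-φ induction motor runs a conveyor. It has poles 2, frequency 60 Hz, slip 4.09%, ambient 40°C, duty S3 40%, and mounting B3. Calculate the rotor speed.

n_s = 120f/p = 120×60/2 = 3600 rpm
n = n_s(1 − s) = 3600 × (1 − 0.0409) = 3453 rpm

3453 rpm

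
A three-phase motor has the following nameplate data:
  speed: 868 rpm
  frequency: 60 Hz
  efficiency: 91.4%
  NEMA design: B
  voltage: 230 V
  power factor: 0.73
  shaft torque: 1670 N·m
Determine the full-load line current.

571 A

ω = 2π×868/60 = 90.9 rad/s; P_out = τω = 1670 × 90.9 = 151803 W
P_in = P_out / η = 151803 / 0.914 = 166086 W
I_L = P_in / (√3·V_L·cosφ) = 166086 / (1.732 × 230 × 0.73) = 571 A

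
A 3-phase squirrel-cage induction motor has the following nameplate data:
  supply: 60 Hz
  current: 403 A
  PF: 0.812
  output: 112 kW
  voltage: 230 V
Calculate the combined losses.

P_in = √3·V·I·cosφ = 1.732×230×403×0.812 = 130358 W
P_out = 112000 W
Losses = P_in − P_out = 130358 − 112000 = 18358 W

18.4 kW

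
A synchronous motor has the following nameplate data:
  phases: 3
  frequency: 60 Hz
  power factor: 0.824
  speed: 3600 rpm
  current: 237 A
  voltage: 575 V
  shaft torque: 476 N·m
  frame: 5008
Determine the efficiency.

ω = 2π × 3600/60 = 377 rad/s; P_out = τω = 476 × 377 = 179452 W
P_in = √3·V_L·I_L·cosφ = 1.732 × 575 × 237 × 0.824 = 194487 W
η = P_out / P_in = 179452 / 194487 = 0.923 = 92.3%

92.3 %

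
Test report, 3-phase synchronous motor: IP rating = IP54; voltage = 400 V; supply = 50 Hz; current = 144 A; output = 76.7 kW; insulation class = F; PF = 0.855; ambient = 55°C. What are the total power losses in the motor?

8600 W

P_in = √3·V·I·cosφ = 1.732×400×144×0.855 = 85298 W
P_out = 76700 W
Losses = P_in − P_out = 85298 − 76700 = 8598 W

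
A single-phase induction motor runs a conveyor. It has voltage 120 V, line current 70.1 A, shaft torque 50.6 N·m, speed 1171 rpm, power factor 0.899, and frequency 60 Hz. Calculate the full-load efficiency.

82.0 %

ω = 2π × 1171/60 = 122.6 rad/s; P_out = τω = 50.6 × 122.6 = 6204 W
P_in = V·I·cosφ = 120 × 70.1 × 0.899 = 7562 W
η = P_out / P_in = 6204 / 7562 = 0.820 = 82.0%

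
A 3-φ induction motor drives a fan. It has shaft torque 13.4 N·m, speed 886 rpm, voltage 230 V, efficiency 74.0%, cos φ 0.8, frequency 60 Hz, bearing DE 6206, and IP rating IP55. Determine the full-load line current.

ω = 2π×886/60 = 92.78 rad/s; P_out = τω = 13.4 × 92.78 = 1243 W
P_in = P_out / η = 1243 / 0.740 = 1680 W
I_L = P_in / (√3·V_L·cosφ) = 1680 / (1.732 × 230 × 0.8) = 5.27 A

5.27 A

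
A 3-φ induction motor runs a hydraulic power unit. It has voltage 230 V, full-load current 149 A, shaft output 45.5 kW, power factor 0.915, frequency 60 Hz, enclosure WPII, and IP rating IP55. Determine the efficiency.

83.8 %

P_out = 45.5 kW = 45500 W
P_in = √3·V_L·I_L·cosφ = 1.732 × 230 × 149 × 0.915 = 54310 W
η = P_out / P_in = 45500 / 54310 = 0.838 = 83.8%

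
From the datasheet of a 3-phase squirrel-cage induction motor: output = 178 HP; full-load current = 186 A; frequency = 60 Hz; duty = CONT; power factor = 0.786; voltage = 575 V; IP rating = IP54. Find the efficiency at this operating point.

91.2 %

P_out = 178 × 746 = 132788 W
P_in = √3·V_L·I_L·cosφ = 1.732 × 575 × 186 × 0.786 = 145597 W
η = P_out / P_in = 132788 / 145597 = 0.912 = 91.2%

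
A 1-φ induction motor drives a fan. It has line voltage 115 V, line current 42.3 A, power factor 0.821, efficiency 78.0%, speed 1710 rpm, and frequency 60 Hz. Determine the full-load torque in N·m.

17.4 N·m

P_in = V·I·cosφ = 115 × 42.3 × 0.821 = 3994 W
P_out = η·P_in = 0.78 × 3994 = 3115 W
n = 1710 rpm
ω = 2π×1710/60 = 179.1 rad/s
τ = P_out/ω = 3115/179.1 = 17.4 N·m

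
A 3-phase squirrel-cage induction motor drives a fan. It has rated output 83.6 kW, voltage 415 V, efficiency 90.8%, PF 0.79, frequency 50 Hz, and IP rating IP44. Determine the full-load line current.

P_out = 83.6 kW = 83600 W
P_in = P_out / η = 83600 / 0.908 = 92070 W
I_L = P_in / (√3·V_L·cosφ) = 92070 / (1.732 × 415 × 0.79) = 162 A

162 A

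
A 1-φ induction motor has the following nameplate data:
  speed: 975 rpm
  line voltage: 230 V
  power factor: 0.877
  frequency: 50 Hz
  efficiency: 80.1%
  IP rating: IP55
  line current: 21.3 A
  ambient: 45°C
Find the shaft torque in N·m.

P_in = V·I·cosφ = 230 × 21.3 × 0.877 = 4296 W
P_out = η·P_in = 0.801 × 4296 = 3441 W
n = 975 rpm
ω = 2π×975/60 = 102.1 rad/s
τ = P_out/ω = 3441/102.1 = 33.7 N·m

33.7 N·m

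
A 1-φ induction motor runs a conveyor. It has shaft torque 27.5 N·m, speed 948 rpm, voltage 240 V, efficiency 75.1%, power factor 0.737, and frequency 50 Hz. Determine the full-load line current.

20.6 A

ω = 2π×948/60 = 99.27 rad/s; P_out = τω = 27.5 × 99.27 = 2730 W
P_in = P_out / η = 2730 / 0.751 = 3635 W
I = P_in / (V·cosφ) = 3635 / (240 × 0.737) = 20.6 A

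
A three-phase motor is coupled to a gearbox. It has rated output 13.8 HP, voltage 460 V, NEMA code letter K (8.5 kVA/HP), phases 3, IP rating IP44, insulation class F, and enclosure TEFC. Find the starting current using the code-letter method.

147 A

S_LR = 8.5 × 13.8 = 117.3 kVA
I_LR = S_LR/(√3·V_L) = 117300/(1.732×460) = 147 A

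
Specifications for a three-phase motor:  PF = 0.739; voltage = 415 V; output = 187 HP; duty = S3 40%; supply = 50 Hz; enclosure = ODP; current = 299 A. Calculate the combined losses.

P_in = √3·V·I·cosφ = 1.732×415×299×0.739 = 158822 W
P_out = 187×746 = 139502 W
Losses = P_in − P_out = 158822 − 139502 = 19320 W

19.3 kW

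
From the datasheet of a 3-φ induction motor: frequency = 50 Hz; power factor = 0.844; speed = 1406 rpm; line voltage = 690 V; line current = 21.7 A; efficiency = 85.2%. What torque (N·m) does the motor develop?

P_in = √3·V·I·cosφ = 1.732 × 690 × 21.7 × 0.844 = 21888 W
P_out = η·P_in = 0.852 × 21888 = 18649 W
n = 1406 rpm
ω = 2π×1406/60 = 147.2 rad/s
τ = P_out/ω = 18649/147.2 = 127 N·m

127 N·m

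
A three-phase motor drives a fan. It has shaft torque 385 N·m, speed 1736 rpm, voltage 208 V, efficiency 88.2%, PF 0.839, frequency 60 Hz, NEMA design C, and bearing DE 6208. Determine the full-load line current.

ω = 2π×1736/60 = 181.8 rad/s; P_out = τω = 385 × 181.8 = 69993 W
P_in = P_out / η = 69993 / 0.882 = 79357 W
I_L = P_in / (√3·V_L·cosφ) = 79357 / (1.732 × 208 × 0.839) = 263 A

263 A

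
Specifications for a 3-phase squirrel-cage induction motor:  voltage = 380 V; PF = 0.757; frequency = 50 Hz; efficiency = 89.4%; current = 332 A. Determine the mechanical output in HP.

198 HP

P_in = √3·V·I·cosφ = 1.732 × 380 × 332 × 0.757 = 165411 W
P_out = η·P_in = 0.894 × 165411 = 147877 W
= 147877/746 = 198 HP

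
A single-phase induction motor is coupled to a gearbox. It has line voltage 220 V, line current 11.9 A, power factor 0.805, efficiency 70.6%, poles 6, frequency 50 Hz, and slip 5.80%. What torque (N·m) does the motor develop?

15.1 N·m

P_in = V·I·cosφ = 220 × 11.9 × 0.805 = 2107 W
P_out = η·P_in = 0.706 × 2107 = 1488 W
n_s = 120×50/6 = 1000 rpm; n = 1000×(1−0.058) = 942 rpm
ω = 2π×942/60 = 98.65 rad/s
τ = P_out/ω = 1488/98.65 = 15.1 N·m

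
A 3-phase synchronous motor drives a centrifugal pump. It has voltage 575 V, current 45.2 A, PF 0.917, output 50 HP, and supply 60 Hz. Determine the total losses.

P_in = √3·V·I·cosφ = 1.732×575×45.2×0.917 = 41278 W
P_out = 50×746 = 37300 W
Losses = P_in − P_out = 41278 − 37300 = 3978 W

3980 W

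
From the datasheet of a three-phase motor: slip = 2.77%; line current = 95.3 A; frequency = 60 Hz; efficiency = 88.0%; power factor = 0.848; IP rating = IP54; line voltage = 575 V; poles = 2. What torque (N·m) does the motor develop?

193 N·m

P_in = √3·V·I·cosφ = 1.732 × 575 × 95.3 × 0.848 = 80483 W
P_out = η·P_in = 0.88 × 80483 = 70825 W
n_s = 120×60/2 = 3600 rpm; n = 3600×(1−0.0277) = 3500 rpm
ω = 2π×3500/60 = 366.5 rad/s
τ = P_out/ω = 70825/366.5 = 193 N·m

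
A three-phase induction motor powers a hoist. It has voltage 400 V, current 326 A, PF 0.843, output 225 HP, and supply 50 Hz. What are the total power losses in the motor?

22500 W

P_in = √3·V·I·cosφ = 1.732×400×326×0.843 = 190394 W
P_out = 225×746 = 167850 W
Losses = P_in − P_out = 190394 − 167850 = 22544 W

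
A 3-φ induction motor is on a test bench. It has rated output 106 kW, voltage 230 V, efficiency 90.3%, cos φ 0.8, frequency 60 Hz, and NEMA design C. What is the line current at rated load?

P_out = 106 kW = 106000 W
P_in = P_out / η = 106000 / 0.903 = 117386 W
I_L = P_in / (√3·V_L·cosφ) = 117386 / (1.732 × 230 × 0.8) = 368 A

368 A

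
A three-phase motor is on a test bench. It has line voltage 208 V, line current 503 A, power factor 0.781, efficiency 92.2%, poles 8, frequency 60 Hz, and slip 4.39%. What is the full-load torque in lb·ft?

1070 lb·ft

P_in = √3·V·I·cosφ = 1.732 × 208 × 503 × 0.781 = 141524 W
P_out = η·P_in = 0.922 × 141524 = 130485 W
n_s = 120×60/8 = 900 rpm; n = 900×(1−0.0439) = 860 rpm
ω = 2π×860/60 = 90.06 rad/s
τ = P_out/ω = 130485/90.06 = 1449 N·m
In lb·ft: 1449/1.356 = 1070 lb·ft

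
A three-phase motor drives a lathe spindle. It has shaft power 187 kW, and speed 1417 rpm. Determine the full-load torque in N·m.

1260 N·m

ω = 2π × 1417/60 = 148.4 rad/s
τ = P/ω = 187000/148.4 = 1260 N·m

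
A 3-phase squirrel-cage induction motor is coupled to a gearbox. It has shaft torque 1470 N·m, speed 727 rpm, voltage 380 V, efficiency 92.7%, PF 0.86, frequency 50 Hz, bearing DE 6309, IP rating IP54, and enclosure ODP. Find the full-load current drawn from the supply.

ω = 2π×727/60 = 76.13 rad/s; P_out = τω = 1470 × 76.13 = 111911 W
P_in = P_out / η = 111911 / 0.927 = 120724 W
I_L = P_in / (√3·V_L·cosφ) = 120724 / (1.732 × 380 × 0.86) = 213 A

213 A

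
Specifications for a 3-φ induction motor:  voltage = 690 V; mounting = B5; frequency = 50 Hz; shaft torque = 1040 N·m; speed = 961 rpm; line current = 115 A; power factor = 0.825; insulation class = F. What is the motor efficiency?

92.3 %

ω = 2π × 961/60 = 100.6 rad/s; P_out = τω = 1040 × 100.6 = 104624 W
P_in = √3·V_L·I_L·cosφ = 1.732 × 690 × 115 × 0.825 = 113383 W
η = P_out / P_in = 104624 / 113383 = 0.923 = 92.3%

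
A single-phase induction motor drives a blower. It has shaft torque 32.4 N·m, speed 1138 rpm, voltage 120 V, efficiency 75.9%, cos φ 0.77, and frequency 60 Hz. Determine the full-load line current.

55.1 A

ω = 2π×1138/60 = 119.2 rad/s; P_out = τω = 32.4 × 119.2 = 3862 W
P_in = P_out / η = 3862 / 0.759 = 5088 W
I = P_in / (V·cosφ) = 5088 / (120 × 0.77) = 55.1 A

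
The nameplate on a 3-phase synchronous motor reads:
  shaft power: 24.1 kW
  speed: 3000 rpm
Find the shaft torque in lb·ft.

ω = 2π × 3000/60 = 314.2 rad/s
τ = P/ω = 24100/314.2 = 76.7 N·m
In lb·ft: 76.7/1.356 = 56.6 lb·ft

56.6 lb·ft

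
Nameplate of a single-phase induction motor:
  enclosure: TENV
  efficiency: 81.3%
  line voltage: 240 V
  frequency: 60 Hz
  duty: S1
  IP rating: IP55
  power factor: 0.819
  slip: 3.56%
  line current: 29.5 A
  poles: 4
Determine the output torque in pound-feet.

19.1 lb·ft

P_in = V·I·cosφ = 240 × 29.5 × 0.819 = 5799 W
P_out = η·P_in = 0.813 × 5799 = 4715 W
n_s = 120×60/4 = 1800 rpm; n = 1800×(1−0.0356) = 1736 rpm
ω = 2π×1736/60 = 181.8 rad/s
τ = P_out/ω = 4715/181.8 = 25.94 N·m
In lb·ft: 25.94/1.356 = 19.1 lb·ft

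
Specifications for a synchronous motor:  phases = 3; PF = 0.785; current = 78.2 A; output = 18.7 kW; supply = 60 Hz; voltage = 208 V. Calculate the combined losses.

3420 W

P_in = √3·V·I·cosφ = 1.732×208×78.2×0.785 = 22115 W
P_out = 18700 W
Losses = P_in − P_out = 22115 − 18700 = 3415 W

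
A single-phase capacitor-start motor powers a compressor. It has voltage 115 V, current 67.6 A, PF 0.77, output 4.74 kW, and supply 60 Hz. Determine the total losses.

1.25 kW

P_in = V·I·cosφ = 115×67.6×0.77 = 5986 W
P_out = 4740 W
Losses = P_in − P_out = 5986 − 4740 = 1246 W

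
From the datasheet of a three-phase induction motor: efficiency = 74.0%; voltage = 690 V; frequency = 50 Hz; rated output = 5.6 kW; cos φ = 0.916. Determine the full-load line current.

P_out = 5.6 kW = 5600 W
P_in = P_out / η = 5600 / 0.740 = 7568 W
I_L = P_in / (√3·V_L·cosφ) = 7568 / (1.732 × 690 × 0.916) = 6.91 A

6.91 A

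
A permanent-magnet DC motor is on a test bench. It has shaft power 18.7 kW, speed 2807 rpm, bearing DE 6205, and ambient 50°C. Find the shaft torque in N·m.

63.6 N·m

ω = 2π × 2807/60 = 293.9 rad/s
τ = P/ω = 18700/293.9 = 63.6 N·m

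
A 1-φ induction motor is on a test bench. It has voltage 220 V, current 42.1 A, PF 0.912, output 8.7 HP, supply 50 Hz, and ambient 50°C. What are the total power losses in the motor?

P_in = V·I·cosφ = 220×42.1×0.912 = 8447 W
P_out = 8.7×746 = 6490 W
Losses = P_in − P_out = 8447 − 6490 = 1957 W

1.96 kW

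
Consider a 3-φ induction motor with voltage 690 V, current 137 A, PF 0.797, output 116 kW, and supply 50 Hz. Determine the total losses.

P_in = √3·V·I·cosφ = 1.732×690×137×0.797 = 130490 W
P_out = 116000 W
Losses = P_in − P_out = 130490 − 116000 = 14490 W

14.5 kW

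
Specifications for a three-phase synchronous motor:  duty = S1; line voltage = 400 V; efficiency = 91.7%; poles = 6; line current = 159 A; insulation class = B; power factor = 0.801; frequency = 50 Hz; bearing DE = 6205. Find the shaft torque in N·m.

773 N·m

P_in = √3·V·I·cosφ = 1.732 × 400 × 159 × 0.801 = 88234 W
P_out = η·P_in = 0.917 × 88234 = 80911 W
n = n_s = 120×50/6 = 1000 rpm (synchronous)
ω = 2π×1000/60 = 104.7 rad/s
τ = P_out/ω = 80911/104.7 = 773 N·m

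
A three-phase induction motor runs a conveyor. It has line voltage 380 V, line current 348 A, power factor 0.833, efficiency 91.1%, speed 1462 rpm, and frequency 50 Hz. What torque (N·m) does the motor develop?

P_in = √3·V·I·cosφ = 1.732 × 380 × 348 × 0.833 = 190790 W
P_out = η·P_in = 0.911 × 190790 = 173810 W
n = 1462 rpm
ω = 2π×1462/60 = 153.1 rad/s
τ = P_out/ω = 173810/153.1 = 1140 N·m

1140 N·m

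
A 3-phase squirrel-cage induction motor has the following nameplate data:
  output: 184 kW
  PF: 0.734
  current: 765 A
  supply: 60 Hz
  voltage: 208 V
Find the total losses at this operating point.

P_in = √3·V·I·cosφ = 1.732×208×765×0.734 = 202287 W
P_out = 184000 W
Losses = P_in − P_out = 202287 − 184000 = 18287 W

18300 W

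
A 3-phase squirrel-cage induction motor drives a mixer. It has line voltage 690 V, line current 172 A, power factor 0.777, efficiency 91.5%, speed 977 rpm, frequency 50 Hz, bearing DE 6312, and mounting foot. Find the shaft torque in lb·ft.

1050 lb·ft

P_in = √3·V·I·cosφ = 1.732 × 690 × 172 × 0.777 = 159715 W
P_out = η·P_in = 0.915 × 159715 = 146139 W
n = 977 rpm
ω = 2π×977/60 = 102.3 rad/s
τ = P_out/ω = 146139/102.3 = 1429 N·m
In lb·ft: 1429/1.356 = 1050 lb·ft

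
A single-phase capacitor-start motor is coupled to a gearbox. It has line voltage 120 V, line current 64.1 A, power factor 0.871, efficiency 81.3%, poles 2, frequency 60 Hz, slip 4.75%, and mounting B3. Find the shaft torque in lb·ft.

P_in = V·I·cosφ = 120 × 64.1 × 0.871 = 6700 W
P_out = η·P_in = 0.813 × 6700 = 5447 W
n_s = 120×60/2 = 3600 rpm; n = 3600×(1−0.0475) = 3429 rpm
ω = 2π×3429/60 = 359.1 rad/s
τ = P_out/ω = 5447/359.1 = 15.17 N·m
In lb·ft: 15.17/1.356 = 11.2 lb·ft

11.2 lb·ft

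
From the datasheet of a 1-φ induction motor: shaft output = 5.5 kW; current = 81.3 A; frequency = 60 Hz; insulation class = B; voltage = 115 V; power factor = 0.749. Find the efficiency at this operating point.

P_out = 5.5 kW = 5500 W
P_in = V·I·cosφ = 115 × 81.3 × 0.749 = 7003 W
η = P_out / P_in = 5500 / 7003 = 0.785 = 78.5%

78.5 %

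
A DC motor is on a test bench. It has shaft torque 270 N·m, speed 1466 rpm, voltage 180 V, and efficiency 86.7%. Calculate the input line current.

ω = 2π×1466/60 = 153.5 rad/s; P_out = τω = 270 × 153.5 = 41445 W
P_in = P_out / η = 41445 / 0.867 = 47803 W
I = P_in / V = 47803 / 180 = 266 A

266 A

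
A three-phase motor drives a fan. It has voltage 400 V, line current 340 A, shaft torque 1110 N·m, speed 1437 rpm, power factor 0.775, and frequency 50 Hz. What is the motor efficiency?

ω = 2π × 1437/60 = 150.5 rad/s; P_out = τω = 1110 × 150.5 = 167055 W
P_in = √3·V_L·I_L·cosφ = 1.732 × 400 × 340 × 0.775 = 182553 W
η = P_out / P_in = 167055 / 182553 = 0.915 = 91.5%

91.5 %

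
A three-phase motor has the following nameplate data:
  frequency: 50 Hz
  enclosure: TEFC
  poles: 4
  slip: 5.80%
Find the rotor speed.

1413 rpm

n_s = 120f/p = 120×50/4 = 1500 rpm
n = n_s(1 − s) = 1500 × (1 − 0.058) = 1413 rpm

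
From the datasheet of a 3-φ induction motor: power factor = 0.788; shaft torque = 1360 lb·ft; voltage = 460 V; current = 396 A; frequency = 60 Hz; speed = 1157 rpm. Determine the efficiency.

89.9 %

τ = 1360 lb·ft × 1.356 = 1844 N·m
ω = 2π × 1157/60 = 121.2 rad/s; P_out = τω = 1844 × 121.2 = 223493 W
P_in = √3·V_L·I_L·cosφ = 1.732 × 460 × 396 × 0.788 = 248615 W
η = P_out / P_in = 223493 / 248615 = 0.899 = 89.9%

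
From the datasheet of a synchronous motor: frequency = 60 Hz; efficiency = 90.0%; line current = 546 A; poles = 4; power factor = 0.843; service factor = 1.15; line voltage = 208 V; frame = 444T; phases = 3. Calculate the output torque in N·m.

792 N·m

P_in = √3·V·I·cosφ = 1.732 × 208 × 546 × 0.843 = 165818 W
P_out = η·P_in = 0.9 × 165818 = 149236 W
n = n_s = 120×60/4 = 1800 rpm (synchronous)
ω = 2π×1800/60 = 188.5 rad/s
τ = P_out/ω = 149236/188.5 = 792 N·m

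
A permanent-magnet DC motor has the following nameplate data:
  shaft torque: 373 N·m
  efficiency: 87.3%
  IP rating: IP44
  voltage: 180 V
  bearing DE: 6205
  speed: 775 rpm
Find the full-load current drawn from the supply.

ω = 2π×775/60 = 81.16 rad/s; P_out = τω = 373 × 81.16 = 30273 W
P_in = P_out / η = 30273 / 0.873 = 34677 W
I = P_in / V = 34677 / 180 = 193 A

193 A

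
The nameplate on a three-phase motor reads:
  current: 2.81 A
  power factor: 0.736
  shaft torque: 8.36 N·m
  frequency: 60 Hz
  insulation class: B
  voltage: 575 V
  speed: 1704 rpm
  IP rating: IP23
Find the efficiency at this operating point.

72.4 %

ω = 2π × 1704/60 = 178.4 rad/s; P_out = τω = 8.36 × 178.4 = 1491 W
P_in = √3·V_L·I_L·cosφ = 1.732 × 575 × 2.81 × 0.736 = 2060 W
η = P_out / P_in = 1491 / 2060 = 0.724 = 72.4%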